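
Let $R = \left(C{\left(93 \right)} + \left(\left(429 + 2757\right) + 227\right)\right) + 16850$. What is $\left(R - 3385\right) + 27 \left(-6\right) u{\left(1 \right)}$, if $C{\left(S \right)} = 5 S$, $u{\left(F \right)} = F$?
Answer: $17181$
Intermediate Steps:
$R = 20728$ ($R = \left(5 \cdot 93 + \left(\left(429 + 2757\right) + 227\right)\right) + 16850 = \left(465 + \left(3186 + 227\right)\right) + 16850 = \left(465 + 3413\right) + 16850 = 3878 + 16850 = 20728$)
$\left(R - 3385\right) + 27 \left(-6\right) u{\left(1 \right)} = \left(20728 - 3385\right) + 27 \left(-6\right) 1 = 17343 - 162 = 17181$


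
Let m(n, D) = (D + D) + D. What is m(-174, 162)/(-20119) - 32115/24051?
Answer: -219270157/161294023 ≈ -1.3594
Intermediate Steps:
m(n, D) = 3*D (m(n, D) = 2*D + D = 3*D)
m(-174, 162)/(-20119) - 32115/24051 = (3*162)/(-20119) - 32115/24051 = 486*(-1/20119) - 32115*1/24051 = -486/20119 - 10705/8017 = -219270157/161294023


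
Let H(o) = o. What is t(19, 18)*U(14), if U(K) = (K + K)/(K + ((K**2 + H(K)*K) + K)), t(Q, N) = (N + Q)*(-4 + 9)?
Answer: 37/3 ≈ 12.333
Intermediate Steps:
t(Q, N) = 5*N + 5*Q (t(Q, N) = (N + Q)*5 = 5*N + 5*Q)
U(K) = 2*K/(2*K + 2*K**2) (U(K) = (K + K)/(K + ((K**2 + K*K) + K)) = (2*K)/(K + ((K**2 + K**2) + K)) = (2*K)/(K + (2*K**2 + K)) = (2*K)/(K + (K + 2*K**2)) = (2*K)/(2*K + 2*K**2) = 2*K/(2*K + 2*K**2))
t(19, 18)*U(14) = (5*18 + 5*19)/(1 + 14) = (90 + 95)/15 = 185*(1/15) = 37/3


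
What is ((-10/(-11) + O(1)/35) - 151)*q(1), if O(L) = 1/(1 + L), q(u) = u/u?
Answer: -115559/770 ≈ -150.08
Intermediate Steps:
q(u) = 1
((-10/(-11) + O(1)/35) - 151)*q(1) = ((-10/(-11) + 1/((1 + 1)*35)) - 151)*1 = ((-10*(-1/11) + (1/35)/2) - 151)*1 = ((10/11 + (½)*(1/35)) - 151)*1 = ((10/11 + 1/70) - 151)*1 = (711/770 - 151)*1 = -115559/770*1 = -115559/770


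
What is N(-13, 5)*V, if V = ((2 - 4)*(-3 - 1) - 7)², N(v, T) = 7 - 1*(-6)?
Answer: 13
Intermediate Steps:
N(v, T) = 13 (N(v, T) = 7 + 6 = 13)
V = 1 (V = (-2*(-4) - 7)² = (8 - 7)² = 1² = 1)
N(-13, 5)*V = 13*1 = 13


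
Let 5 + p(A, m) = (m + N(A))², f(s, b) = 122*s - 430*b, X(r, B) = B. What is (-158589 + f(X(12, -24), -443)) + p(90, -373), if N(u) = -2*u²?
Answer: 274693297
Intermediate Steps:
f(s, b) = -430*b + 122*s
p(A, m) = -5 + (m - 2*A²)²
(-158589 + f(X(12, -24), -443)) + p(90, -373) = (-158589 + (-430*(-443) + 122*(-24))) + (-5 + (-1*(-373) + 2*90²)²) = (-158589 + (190490 - 2928)) + (-5 + (373 + 2*8100)²) = (-158589 + 187562) + (-5 + (373 + 16200)²) = 28973 + (-5 + 16573²) = 28973 + (-5 + 274664329) = 28973 + 274664324 = 274693297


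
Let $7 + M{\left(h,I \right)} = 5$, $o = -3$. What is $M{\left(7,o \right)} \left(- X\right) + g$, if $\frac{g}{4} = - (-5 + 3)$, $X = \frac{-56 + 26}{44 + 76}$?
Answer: $\frac{15}{2} \approx 7.5$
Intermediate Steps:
$M{\left(h,I \right)} = -2$ ($M{\left(h,I \right)} = -7 + 5 = -2$)
$X = - \frac{1}{4}$ ($X = - \frac{30}{120} = \left(-30\right) \frac{1}{120} = - \frac{1}{4} \approx -0.25$)
$g = 8$ ($g = 4 \left(- (-5 + 3)\right) = 4 \left(\left(-1\right) \left(-2\right)\right) = 4 \cdot 2 = 8$)
$M{\left(7,o \right)} \left(- X\right) + g = - 2 \left(\left(-1\right) \left(- \frac{1}{4}\right)\right) + 8 = \left(-2\right) \frac{1}{4} + 8 = - \frac{1}{2} + 8 = \frac{15}{2}$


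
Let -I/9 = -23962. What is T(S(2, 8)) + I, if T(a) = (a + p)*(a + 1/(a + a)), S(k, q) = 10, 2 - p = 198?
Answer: 2137887/10 ≈ 2.1379e+5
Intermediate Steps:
p = -196 (p = 2 - 1*198 = 2 - 198 = -196)
T(a) = (-196 + a)*(a + 1/(2*a)) (T(a) = (a - 196)*(a + 1/(a + a)) = (-196 + a)*(a + 1/(2*a)))
I = 215658 (I = -9*(-23962) = 215658)
T(S(2, 8)) + I = (1/2 + 10**2 - 196*10 - 98/10) + 215658 = (1/2 + 100 - 1960 - 98*1/10) + 215658 = (1/2 + 100 - 1960 - 49/5) + 215658 = -18693/10 + 215658 = 2137887/10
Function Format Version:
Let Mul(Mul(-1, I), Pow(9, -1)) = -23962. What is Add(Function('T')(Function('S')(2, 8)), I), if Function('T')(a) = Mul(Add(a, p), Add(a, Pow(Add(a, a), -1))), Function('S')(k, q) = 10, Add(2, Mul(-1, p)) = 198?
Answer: Rational(2137887, 10) ≈ 2.1379e+5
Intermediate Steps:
p = -196 (p = Add(2, Mul(-1, 198)) = Add(2, -198) = -196)
Function('T')(a) = Mul(Add(-196, a), Add(a, Mul(Rational(1, 2), Pow(a, -1)))) (Function('T')(a) = Mul(Add(a, -196), Add(a, Pow(Add(a, a), -1))) = Mul(Add(-196, a), Add(a, Pow(Mul(2, a), -1))) = Mul(Add(-196, a), Add(a, Mul(Rational(1, 2), Pow(a, -1)))))
I = 215658 (I = Mul(-9, -23962) = 215658)
Add(Function('T')(Function('S')(2, 8)), I) = Add(Add(Rational(1, 2), Pow(10, 2), Mul(-196, 10), Mul(-98, Pow(10, -1))), 215658) = Add(Add(Rational(1, 2), 100, -1960, Mul(-98, Rational(1, 10))), 215658) = Add(Add(Rational(1, 2), 100, -1960, Rational(-49, 5)), 215658) = Add(Rational(-18693, 10), 215658) = Rational(2137887, 10)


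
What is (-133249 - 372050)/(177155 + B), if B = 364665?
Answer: -505299/541820 ≈ -0.93260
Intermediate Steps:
(-133249 - 372050)/(177155 + B) = (-133249 - 372050)/(177155 + 364665) = -505299/541820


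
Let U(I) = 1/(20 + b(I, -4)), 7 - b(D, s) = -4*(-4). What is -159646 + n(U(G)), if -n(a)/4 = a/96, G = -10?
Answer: -42146545/264 ≈ -1.5965e+5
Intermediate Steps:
b(D, s) = -9 (b(D, s) = 7 - (-4)*(-4) = 7 - 1*16 = 7 - 16 = -9)
U(I) = 1/11 (U(I) = 1/(20 - 9) = 1/11)
n(a) = -a/24 (n(a) = -4*a/96 = -a/24)
-159646 + n(U(G)) = -159646 - 1/24*1/11 = -159646 - 1/264 = -42146545/264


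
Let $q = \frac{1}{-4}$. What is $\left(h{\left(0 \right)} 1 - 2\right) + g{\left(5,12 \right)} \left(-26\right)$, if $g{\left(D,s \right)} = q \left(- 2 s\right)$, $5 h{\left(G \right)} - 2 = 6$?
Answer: $- \frac{782}{5} \approx -156.4$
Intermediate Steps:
$q = - \frac{1}{4} \approx -0.25$
$h{\left(G \right)} = \frac{8}{5}$ ($h{\left(G \right)} = \frac{2}{5} + \frac{1}{5} \cdot 6 = \frac{2}{5} + \frac{6}{5} = \frac{8}{5}$)
$g{\left(D,s \right)} = \frac{s}{2}$ ($g{\left(D,s \right)} = - \frac{\left(-2\right) s}{4} = \frac{s}{2}$)
$\left(h{\left(0 \right)} 1 - 2\right) + g{\left(5,12 \right)} \left(-26\right) = \left(\frac{8}{5} \cdot 1 - 2\right) + \frac{1}{2} \cdot 12 \left(-26\right) = \left(\frac{8}{5} - 2\right) + 6 \left(-26\right) = - \frac{2}{5} - 156 = - \frac{782}{5}$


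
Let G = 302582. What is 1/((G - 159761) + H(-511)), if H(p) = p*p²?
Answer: -1/133290010 ≈ -7.5024e-9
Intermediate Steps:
H(p) = p³
1/((G - 159761) + H(-511)) = 1/((302582 - 159761) + (-511)³) = 1/(142821 - 133432831) = 1/(-133290010) = -1/133290010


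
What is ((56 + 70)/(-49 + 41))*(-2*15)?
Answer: 945/2 ≈ 472.50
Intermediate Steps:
((56 + 70)/(-49 + 41))*(-2*15) = (126/(-8))*(-30) = (126*(-1/8))*(-30) = -63/4*(-30) = 945/2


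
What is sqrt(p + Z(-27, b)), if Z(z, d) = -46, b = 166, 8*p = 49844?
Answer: sqrt(24738)/2 ≈ 78.642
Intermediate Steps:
p = 12461/2 (p = (1/8)*49844 = 12461/2 ≈ 6230.5)
sqrt(p + Z(-27, b)) = sqrt(12461/2 - 46) = sqrt(12369/2) = sqrt(24738)/2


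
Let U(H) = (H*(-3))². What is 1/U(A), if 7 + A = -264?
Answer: 1/660969 ≈ 1.5129e-6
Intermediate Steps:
A = -271 (A = -7 - 264 = -271)
U(H) = 9*H² (U(H) = (-3*H)² = 9*H²)
1/U(A) = 1/(9*(-271)²) = 1/(9*73441) = 1/660969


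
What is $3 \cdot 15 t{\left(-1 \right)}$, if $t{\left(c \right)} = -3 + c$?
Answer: $-180$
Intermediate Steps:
$3 \cdot 15 t{\left(-1 \right)} = 3 \cdot 15 \left(-3 - 1\right) = 45 \left(-4\right) = -180$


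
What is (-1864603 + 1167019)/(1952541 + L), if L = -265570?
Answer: -697584/1686971 ≈ -0.41351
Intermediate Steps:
(-1864603 + 1167019)/(1952541 + L) = (-1864603 + 1167019)/(1952541 - 265570) = -697584/1686971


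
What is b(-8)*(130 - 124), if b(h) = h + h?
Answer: -96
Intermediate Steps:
b(h) = 2*h
b(-8)*(130 - 124) = (2*(-8))*(130 - 124) = -16*6 = -96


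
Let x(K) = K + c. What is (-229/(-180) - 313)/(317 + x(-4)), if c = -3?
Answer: -56111/55800 ≈ -1.0056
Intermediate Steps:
x(K) = -3 + K (x(K) = K - 3 = -3 + K)
(-229/(-180) - 313)/(317 + x(-4)) = (-229/(-180) - 313)/(317 + (-3 - 4)) = (-229*(-1/180) - 313)/(317 - 7) = (229/180 - 313)/310 = -56111/180*1/310 = -56111/55800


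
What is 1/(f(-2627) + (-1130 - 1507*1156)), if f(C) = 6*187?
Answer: -1/1742100 ≈ -5.7402e-7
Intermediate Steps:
f(C) = 1122
1/(f(-2627) + (-1130 - 1507*1156)) = 1/(1122 + (-1130 - 1507*1156)) = 1/(1122 + (-1130 - 1742092)) = 1/(1122 - 1743222) = 1/(-1742100) = -1/1742100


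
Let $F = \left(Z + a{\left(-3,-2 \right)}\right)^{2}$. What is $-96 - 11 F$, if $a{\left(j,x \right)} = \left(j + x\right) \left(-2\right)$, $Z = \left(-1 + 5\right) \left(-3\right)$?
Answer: $-140$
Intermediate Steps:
$Z = -12$ ($Z = 4 \left(-3\right) = -12$)
$a{\left(j,x \right)} = - 2 j - 2 x$
$F = 4$ ($F = \left(-12 - -10\right)^{2} = \left(-12 + \left(6 + 4\right)\right)^{2} = \left(-12 + 10\right)^{2} = \left(-2\right)^{2} = 4$)
$-96 - 11 F = -96 - 44 = -140$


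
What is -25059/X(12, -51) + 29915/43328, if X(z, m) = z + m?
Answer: 362307679/563264 ≈ 643.23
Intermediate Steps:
X(z, m) = m + z
-25059/X(12, -51) + 29915/43328 = -25059/(-51 + 12) + 29915/43328 = -25059/(-39) + 29915*(1/43328) = -25059*(-1/39) + 29915/43328 = 8353/13 + 29915/43328 = 362307679/563264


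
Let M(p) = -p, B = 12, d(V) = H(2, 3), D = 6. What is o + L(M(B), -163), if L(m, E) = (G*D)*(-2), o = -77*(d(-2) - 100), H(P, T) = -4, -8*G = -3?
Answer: 16007/2 ≈ 8003.5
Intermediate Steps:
G = 3/8 (G = -⅛*(-3) = 3/8 ≈ 0.37500)
d(V) = -4
o = 8008 (o = -77*(-4 - 100) = -77*(-104) = 8008)
L(m, E) = -9/2 (L(m, E) = ((3/8)*6)*(-2) = (9/4)*(-2) = -9/2)
o + L(M(B), -163) = 8008 - 9/2 = 16007/2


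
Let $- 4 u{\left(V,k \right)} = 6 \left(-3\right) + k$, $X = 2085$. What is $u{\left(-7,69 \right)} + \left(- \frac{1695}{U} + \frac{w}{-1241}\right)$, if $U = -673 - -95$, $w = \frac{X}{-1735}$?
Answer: $- \frac{287453163}{29282636} \approx -9.8165$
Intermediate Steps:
$w = - \frac{417}{347}$ ($w = \frac{2085}{-1735} = 2085 \left(- \frac{1}{1735}\right) = - \frac{417}{347} \approx -1.2017$)
$u{\left(V,k \right)} = \frac{9}{2} - \frac{k}{4}$ ($u{\left(V,k \right)} = - \frac{6 \left(-3\right) + k}{4} = - \frac{-18 + k}{4} = \frac{9}{2} - \frac{k}{4}$)
$U = -578$ ($U = -673 + 95 = -578$)
$u{\left(-7,69 \right)} + \left(- \frac{1695}{U} + \frac{w}{-1241}\right) = \left(\frac{9}{2} - \frac{69}{4}\right) - \left(- \frac{1695}{578} - \frac{417}{430627}\right) = \left(\frac{9}{2} - \frac{69}{4}\right) - - \frac{42950223}{14641318} = - \frac{51}{4} + \left(\frac{1695}{578} + \frac{417}{430627}\right) = - \frac{51}{4} + \frac{42950223}{14641318} = - \frac{287453163}{29282636}$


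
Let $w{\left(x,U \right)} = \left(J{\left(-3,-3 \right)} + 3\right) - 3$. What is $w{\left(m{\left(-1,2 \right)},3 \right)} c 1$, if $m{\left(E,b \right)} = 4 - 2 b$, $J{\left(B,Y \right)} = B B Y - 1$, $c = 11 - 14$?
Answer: $84$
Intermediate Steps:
$c = -3$
$J{\left(B,Y \right)} = -1 + Y B^{2}$ ($J{\left(B,Y \right)} = B^{2} Y - 1 = Y B^{2} - 1 = -1 + Y B^{2}$)
$w{\left(x,U \right)} = -28$ ($w{\left(x,U \right)} = \left(\left(-1 - 3 \left(-3\right)^{2}\right) + 3\right) - 3 = \left(\left(-1 - 27\right) + 3\right) - 3 = \left(-28 + 3\right) - 3 = -25 - 3 = -28$)
$w{\left(m{\left(-1,2 \right)},3 \right)} c 1 = - 28 \left(\left(-3\right) 1\right) = \left(-28\right) \left(-3\right) = 84$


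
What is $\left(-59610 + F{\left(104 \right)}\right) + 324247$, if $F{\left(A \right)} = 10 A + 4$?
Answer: $265681$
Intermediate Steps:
$F{\left(A \right)} = 4 + 10 A$
$\left(-59610 + F{\left(104 \right)}\right) + 324247 = \left(-59610 + \left(4 + 10 \cdot 104\right)\right) + 324247 = \left(-59610 + \left(4 + 1040\right)\right) + 324247 = \left(-59610 + 1044\right) + 324247 = -58566 + 324247 = 265681$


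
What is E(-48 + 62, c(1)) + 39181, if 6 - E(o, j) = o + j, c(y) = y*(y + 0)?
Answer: 39172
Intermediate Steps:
c(y) = y² (c(y) = y*y = y²)
E(o, j) = 6 - j - o (E(o, j) = 6 - (o + j) = 6 - (j + o) = 6 + (-j - o) = 6 - j - o)
E(-48 + 62, c(1)) + 39181 = (6 - 1*1² - (-48 + 62)) + 39181 = (6 - 1*1 - 1*14) + 39181 = (6 - 1 - 14) + 39181 = -9 + 39181 = 39172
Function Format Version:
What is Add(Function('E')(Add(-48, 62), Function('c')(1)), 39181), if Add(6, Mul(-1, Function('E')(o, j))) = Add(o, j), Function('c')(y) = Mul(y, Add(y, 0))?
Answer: 39172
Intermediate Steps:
Function('c')(y) = Pow(y, 2) (Function('c')(y) = Mul(y, y) = Pow(y, 2))
Function('E')(o, j) = Add(6, Mul(-1, j), Mul(-1, o)) (Function('E')(o, j) = Add(6, Mul(-1, Add(o, j))) = Add(6, Mul(-1, Add(j, o))) = Add(6, Add(Mul(-1, j), Mul(-1, o))) = Add(6, Mul(-1, j), Mul(-1, o)))
Add(Function('E')(Add(-48, 62), Function('c')(1)), 39181) = Add(Add(6, Mul(-1, Pow(1, 2)), Mul(-1, Add(-48, 62))), 39181) = Add(Add(6, Mul(-1, 1), Mul(-1, 14)), 39181) = Add(Add(6, -1, -14), 39181) = Add(-9, 39181) = 39172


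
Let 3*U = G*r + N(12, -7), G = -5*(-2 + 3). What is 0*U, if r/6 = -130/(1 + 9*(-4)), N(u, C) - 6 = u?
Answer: 0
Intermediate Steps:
N(u, C) = 6 + u
r = 156/7 (r = 6*(-130/(1 + 9*(-4))) = 6*(-130/(1 - 36)) = 6*(-130/(-35)) = 6*(-130*(-1/35)) = 6*(26/7) = 156/7 ≈ 22.286)
G = -5 (G = -5*1 = -5)
U = -218/7 (U = (-5*156/7 + (6 + 12))/3 = (-780/7 + 18)/3 = (1/3)*(-654/7) = -218/7 ≈ -31.143)
0*U = 0*(-218/7) = 0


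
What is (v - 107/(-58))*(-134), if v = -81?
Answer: 307597/29 ≈ 10607.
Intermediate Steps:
(v - 107/(-58))*(-134) = (-81 - 107/(-58))*(-134) = (-81 - 107*(-1/58))*(-134) = (-81 + 107/58)*(-134) = -4591/58*(-134) = 307597/29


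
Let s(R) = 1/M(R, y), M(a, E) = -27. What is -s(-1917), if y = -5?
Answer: 1/27 ≈ 0.037037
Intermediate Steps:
s(R) = -1/27 (s(R) = 1/(-27) = -1/27)
-s(-1917) = -1*(-1/27) = 1/27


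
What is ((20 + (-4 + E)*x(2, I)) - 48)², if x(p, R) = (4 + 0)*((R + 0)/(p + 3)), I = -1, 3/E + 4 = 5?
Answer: 18496/25 ≈ 739.84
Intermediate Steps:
E = 3 (E = 3/(-4 + 5) = 3/1 = 3*1 = 3)
x(p, R) = 4*R/(3 + p) (x(p, R) = 4*(R/(3 + p)) = 4*R/(3 + p))
((20 + (-4 + E)*x(2, I)) - 48)² = ((20 + (-4 + 3)*(4*(-1)/(3 + 2))) - 48)² = ((20 - 4*(-1)/5) - 48)² = ((20 - 1*(-⅘)) - 48)² = ((20 + ⅘) - 48)² = (104/5 - 48)² = (-136/5)² = 18496/25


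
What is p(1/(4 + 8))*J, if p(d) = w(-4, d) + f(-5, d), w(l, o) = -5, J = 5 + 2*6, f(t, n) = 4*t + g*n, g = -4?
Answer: -1292/3 ≈ -430.67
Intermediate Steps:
f(t, n) = -4*n + 4*t (f(t, n) = 4*t - 4*n = -4*n + 4*t)
J = 17 (J = 5 + 12 = 17)
p(d) = -25 - 4*d (p(d) = -5 + (-4*d + 4*(-5)) = -5 + (-4*d - 20) = -5 + (-20 - 4*d) = -25 - 4*d)
p(1/(4 + 8))*J = (-25 - 4/(4 + 8))*17 = (-25 - 4/12)*17 = (-25 - 4*1/12)*17 = (-25 - ⅓)*17 = -76/3*17 = -1292/3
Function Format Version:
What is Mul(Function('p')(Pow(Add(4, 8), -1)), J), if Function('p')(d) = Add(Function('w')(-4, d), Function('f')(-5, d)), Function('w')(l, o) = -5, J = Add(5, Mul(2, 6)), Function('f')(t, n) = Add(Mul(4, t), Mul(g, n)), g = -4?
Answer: Rational(-1292, 3) ≈ -430.67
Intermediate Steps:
Function('f')(t, n) = Add(Mul(-4, n), Mul(4, t)) (Function('f')(t, n) = Add(Mul(4, t), Mul(-4, n)) = Add(Mul(-4, n), Mul(4, t)))
J = 17 (J = Add(5, 12) = 17)
Function('p')(d) = Add(-25, Mul(-4, d)) (Function('p')(d) = Add(-5, Add(Mul(-4, d), Mul(4, -5))) = Add(-5, Add(Mul(-4, d), -20)) = Add(-5, Add(-20, Mul(-4, d))) = Add(-25, Mul(-4, d)))
Mul(Function('p')(Pow(Add(4, 8), -1)), J) = Mul(Add(-25, Mul(-4, Pow(Add(4, 8), -1))), 17) = Mul(Add(-25, Mul(-4, Pow(12, -1))), 17) = Mul(Add(-25, Mul(-4, Rational(1, 12))), 17) = Mul(Add(-25, Rational(-1, 3)), 17) = Mul(Rational(-76, 3), 17) = Rational(-1292, 3)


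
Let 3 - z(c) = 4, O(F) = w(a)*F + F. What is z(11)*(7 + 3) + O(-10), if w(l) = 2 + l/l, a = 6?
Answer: -50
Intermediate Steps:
w(l) = 3 (w(l) = 2 + 1 = 3)
O(F) = 4*F (O(F) = 3*F + F = 4*F)
z(c) = -1 (z(c) = 3 - 1*4 = 3 - 4 = -1)
z(11)*(7 + 3) + O(-10) = -(7 + 3) + 4*(-10) = -1*10 - 40 = -10 - 40 = -50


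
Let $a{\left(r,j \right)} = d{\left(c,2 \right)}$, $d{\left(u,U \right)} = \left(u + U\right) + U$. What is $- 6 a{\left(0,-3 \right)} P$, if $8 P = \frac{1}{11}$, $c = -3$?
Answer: $- \frac{3}{44} \approx -0.068182$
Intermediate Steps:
$d{\left(u,U \right)} = u + 2 U$ ($d{\left(u,U \right)} = \left(U + u\right) + U = u + 2 U$)
$a{\left(r,j \right)} = 1$ ($a{\left(r,j \right)} = -3 + 2 \cdot 2 = -3 + 4 = 1$)
$P = \frac{1}{88}$ ($P = \frac{1}{8 \cdot 11} = \frac{1}{8} \cdot \frac{1}{11} = \frac{1}{88} \approx 0.011364$)
$- 6 a{\left(0,-3 \right)} P = \left(-6\right) 1 \cdot \frac{1}{88} = \left(-6\right) \frac{1}{88} = - \frac{3}{44}$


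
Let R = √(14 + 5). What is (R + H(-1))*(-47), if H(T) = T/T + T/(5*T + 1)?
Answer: -235/4 - 47*√19 ≈ -263.62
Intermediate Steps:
R = √19 ≈ 4.3589
H(T) = 1 + T/(1 + 5*T)
(R + H(-1))*(-47) = (√19 + (1 + 6*(-1))/(1 + 5*(-1)))*(-47) = (√19 + (1 - 6)/(1 - 5))*(-47) = (√19 - 5/(-4))*(-47) = (√19 - ¼*(-5))*(-47) = (√19 + 5/4)*(-47) = (5/4 + √19)*(-47) = -235/4 - 47*√19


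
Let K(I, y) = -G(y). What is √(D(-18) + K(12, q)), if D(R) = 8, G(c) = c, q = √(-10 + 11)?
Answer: √7 ≈ 2.6458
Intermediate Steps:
q = 1 (q = √1 = 1)
K(I, y) = -y
√(D(-18) + K(12, q)) = √(8 - 1*1) = √(8 - 1) = √7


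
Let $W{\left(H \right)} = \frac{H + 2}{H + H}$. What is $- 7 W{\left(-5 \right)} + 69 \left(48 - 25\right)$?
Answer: $\frac{15849}{10} \approx 1584.9$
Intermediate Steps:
$W{\left(H \right)} = \frac{2 + H}{2 H}$
$- 7 W{\left(-5 \right)} + 69 \left(48 - 25\right) = - 7 \frac{2 - 5}{2 \left(-5\right)} + 69 \left(48 - 25\right) = - 7 \cdot \frac{1}{2} \left(- \frac{1}{5}\right) \left(-3\right) + 69 \cdot 23 = \left(-7\right) \frac{3}{10} + 1587 = - \frac{21}{10} + 1587 = \frac{15849}{10}$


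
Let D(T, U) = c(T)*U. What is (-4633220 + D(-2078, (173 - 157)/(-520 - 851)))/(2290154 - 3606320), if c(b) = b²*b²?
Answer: 149169971520758/902231793 ≈ 1.6533e+5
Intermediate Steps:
c(b) = b⁴
D(T, U) = U*T⁴ (D(T, U) = T⁴*U = U*T⁴)
(-4633220 + D(-2078, (173 - 157)/(-520 - 851)))/(2290154 - 3606320) = (-4633220 + ((173 - 157)/(-520 - 851))*(-2078)⁴)/(2290154 - 3606320) = (-4633220 + (16/(-1371))*18645849431056)/(-1316166) = (-4633220 + (16*(-1/1371))*18645849431056)*(-1/1316166) = (-4633220 - 16/1371*18645849431056)*(-1/1316166) = (-4633220 - 298333590896896/1371)*(-1/1316166) = -298339943041516/1371*(-1/1316166) = 149169971520758/902231793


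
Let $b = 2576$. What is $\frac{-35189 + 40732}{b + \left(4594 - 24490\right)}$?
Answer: $- \frac{5543}{17320} \approx -0.32003$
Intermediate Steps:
$\frac{-35189 + 40732}{b + \left(4594 - 24490\right)} = \frac{-35189 + 40732}{2576 + \left(4594 - 24490\right)} = \frac{5543}{2576 - 19896} = \frac{5543}{-17320} = 5543 \left(- \frac{1}{17320}\right) = - \frac{5543}{17320}$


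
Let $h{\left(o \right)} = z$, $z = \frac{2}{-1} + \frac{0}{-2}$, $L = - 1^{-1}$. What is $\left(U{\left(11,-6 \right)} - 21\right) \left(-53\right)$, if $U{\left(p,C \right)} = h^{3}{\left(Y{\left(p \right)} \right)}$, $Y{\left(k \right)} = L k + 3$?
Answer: $1537$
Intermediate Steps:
$L = -1$ ($L = \left(-1\right) 1 = -1$)
$z = -2$ ($z = 2 \left(-1\right) + 0 \left(- \frac{1}{2}\right) = -2 + 0 = -2$)
$Y{\left(k \right)} = 3 - k$ ($Y{\left(k \right)} = - k + 3 = 3 - k$)
$h{\left(o \right)} = -2$
$U{\left(p,C \right)} = -8$ ($U{\left(p,C \right)} = \left(-2\right)^{3} = -8$)
$\left(U{\left(11,-6 \right)} - 21\right) \left(-53\right) = \left(-8 - 21\right) \left(-53\right) = \left(-29\right) \left(-53\right) = 1537$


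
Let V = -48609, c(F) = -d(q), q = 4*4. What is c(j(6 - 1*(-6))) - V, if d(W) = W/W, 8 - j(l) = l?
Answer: 48608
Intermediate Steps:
j(l) = 8 - l
q = 16
d(W) = 1
c(F) = -1 (c(F) = -1*1 = -1)
c(j(6 - 1*(-6))) - V = -1 - 1*(-48609) = -1 + 48609 = 48608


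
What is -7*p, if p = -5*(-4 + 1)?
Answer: -105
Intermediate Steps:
p = 15 (p = -5*(-3) = 15)
-7*p = -7*15 = -105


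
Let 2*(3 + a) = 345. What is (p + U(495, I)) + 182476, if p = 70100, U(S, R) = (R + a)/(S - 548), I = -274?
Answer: 26773265/106 ≈ 2.5258e+5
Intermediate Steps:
a = 339/2 (a = -3 + (1/2)*345 = -3 + 345/2 = 339/2 ≈ 169.50)
U(S, R) = (339/2 + R)/(-548 + S) (U(S, R) = (R + 339/2)/(S - 548) = (339/2 + R)/(-548 + S))
(p + U(495, I)) + 182476 = (70100 + (339/2 - 274)/(-548 + 495)) + 182476 = (70100 - 209/2/(-53)) + 182476 = (70100 - 1/53*(-209/2)) + 182476 = (70100 + 209/106) + 182476 = 7430809/106 + 182476 = 26773265/106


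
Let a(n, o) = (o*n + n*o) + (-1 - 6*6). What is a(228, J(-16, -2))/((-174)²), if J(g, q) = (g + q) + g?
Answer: -15541/30276 ≈ -0.51331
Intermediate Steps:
J(g, q) = q + 2*g
a(n, o) = -37 + 2*n*o (a(n, o) = (n*o + n*o) + (-1 - 36) = 2*n*o - 37 = -37 + 2*n*o)
a(228, J(-16, -2))/((-174)²) = (-37 + 2*228*(-2 + 2*(-16)))/((-174)²) = (-37 + 2*228*(-2 - 32))/30276 = (-37 + 2*228*(-34))*(1/30276) = (-37 - 15504)*(1/30276) = -15541*1/30276 = -15541/30276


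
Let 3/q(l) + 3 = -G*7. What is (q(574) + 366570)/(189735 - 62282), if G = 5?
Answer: 13929657/4843214 ≈ 2.8761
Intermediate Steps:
q(l) = -3/38 (q(l) = 3/(-3 - 1*5*7) = 3/(-3 - 5*7) = 3/(-3 - 35) = 3/(-38) = 3*(-1/38) = -3/38)
(q(574) + 366570)/(189735 - 62282) = (-3/38 + 366570)/(189735 - 62282) = (13929657/38)/127453 = (13929657/38)*(1/127453) = 13929657/4843214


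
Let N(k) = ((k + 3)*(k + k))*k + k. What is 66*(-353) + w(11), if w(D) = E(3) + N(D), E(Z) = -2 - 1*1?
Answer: -19902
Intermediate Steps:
N(k) = k + 2*k**2*(3 + k) (N(k) = ((3 + k)*(2*k))*k + k = (2*k*(3 + k))*k + k = 2*k**2*(3 + k) + k = k + 2*k**2*(3 + k))
E(Z) = -3 (E(Z) = -2 - 1 = -3)
w(D) = -3 + D*(1 + 2*D**2 + 6*D)
66*(-353) + w(11) = 66*(-353) + (-3 + 11*(1 + 2*11**2 + 6*11)) = -23298 + (-3 + 11*(1 + 2*121 + 66)) = -23298 + (-3 + 11*(1 + 242 + 66)) = -23298 + (-3 + 11*309) = -23298 + (-3 + 3399) = -23298 + 3396 = -19902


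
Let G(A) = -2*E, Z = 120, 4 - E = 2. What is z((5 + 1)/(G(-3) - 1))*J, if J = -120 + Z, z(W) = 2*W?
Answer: 0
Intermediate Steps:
E = 2 (E = 4 - 1*2 = 4 - 2 = 2)
G(A) = -4 (G(A) = -2*2 = -4)
J = 0 (J = -120 + 120 = 0)
z((5 + 1)/(G(-3) - 1))*J = (2*((5 + 1)/(-4 - 1)))*0 = (2*(6/(-5)))*0 = (2*(6*(-⅕)))*0 = (2*(-6/5))*0 = -12/5*0 = 0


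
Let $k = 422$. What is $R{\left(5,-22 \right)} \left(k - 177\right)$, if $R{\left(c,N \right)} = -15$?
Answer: $-3675$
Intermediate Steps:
$R{\left(5,-22 \right)} \left(k - 177\right) = - 15 \left(422 - 177\right) = \left(-15\right) 245 = -3675$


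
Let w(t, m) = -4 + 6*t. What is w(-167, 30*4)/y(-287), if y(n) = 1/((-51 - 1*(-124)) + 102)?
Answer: -176050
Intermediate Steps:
y(n) = 1/175 (y(n) = 1/((-51 + 124) + 102) = 1/(73 + 102) = 1/175)
w(-167, 30*4)/y(-287) = (-4 + 6*(-167))/(1/175) = (-4 - 1002)*175 = -1006*175 = -176050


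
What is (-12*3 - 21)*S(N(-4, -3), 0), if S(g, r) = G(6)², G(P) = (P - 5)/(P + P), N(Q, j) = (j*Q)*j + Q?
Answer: -19/48 ≈ -0.39583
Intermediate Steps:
N(Q, j) = Q + Q*j² (N(Q, j) = (Q*j)*j + Q = Q*j² + Q = Q + Q*j²)
G(P) = (-5 + P)/(2*P) (G(P) = (-5 + P)/((2*P)) = (-5 + P)*(1/(2*P)) = (-5 + P)/(2*P))
S(g, r) = 1/144 (S(g, r) = ((½)*(-5 + 6)/6)² = ((½)*(⅙)*1)² = (1/12)² = 1/144)
(-12*3 - 21)*S(N(-4, -3), 0) = (-12*3 - 21)*(1/144) = (-36 - 21)*(1/144) = -57*1/144 = -19/48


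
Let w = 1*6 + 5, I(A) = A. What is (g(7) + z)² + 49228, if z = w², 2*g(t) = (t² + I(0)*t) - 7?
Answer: 69392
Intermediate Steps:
w = 11 (w = 6 + 5 = 11)
g(t) = -7/2 + t²/2 (g(t) = ((t² + 0*t) - 7)/2 = ((t² + 0) - 7)/2 = (t² - 7)/2 = (-7 + t²)/2 = -7/2 + t²/2)
z = 121 (z = 11² = 121)
(g(7) + z)² + 49228 = ((-7/2 + (½)*7²) + 121)² + 49228 = ((-7/2 + (½)*49) + 121)² + 49228 = ((-7/2 + 49/2) + 121)² + 49228 = (21 + 121)² + 49228 = 142² + 49228 = 20164 + 49228 = 69392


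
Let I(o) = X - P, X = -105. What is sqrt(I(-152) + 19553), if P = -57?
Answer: sqrt(19505) ≈ 139.66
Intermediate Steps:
I(o) = -48 (I(o) = -105 - 1*(-57) = -105 + 57 = -48)
sqrt(I(-152) + 19553) = sqrt(-48 + 19553) = sqrt(19505)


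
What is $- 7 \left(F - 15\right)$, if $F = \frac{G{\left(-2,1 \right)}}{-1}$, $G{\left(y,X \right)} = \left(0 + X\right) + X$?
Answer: $119$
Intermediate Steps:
$G{\left(y,X \right)} = 2 X$ ($G{\left(y,X \right)} = X + X = 2 X$)
$F = -2$ ($F = \frac{2 \cdot 1}{-1} = 2 \left(-1\right) = -2$)
$- 7 \left(F - 15\right) = - 7 \left(-2 - 15\right) = \left(-7\right) \left(-17\right) = 119$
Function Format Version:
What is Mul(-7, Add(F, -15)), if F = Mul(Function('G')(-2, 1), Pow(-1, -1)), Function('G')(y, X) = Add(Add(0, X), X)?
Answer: 119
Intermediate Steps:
Function('G')(y, X) = Mul(2, X) (Function('G')(y, X) = Add(X, X) = Mul(2, X))
F = -2 (F = Mul(Mul(2, 1), Pow(-1, -1)) = Mul(2, -1) = -2)
Mul(-7, Add(F, -15)) = Mul(-7, Add(-2, -15)) = Mul(-7, -17) = 119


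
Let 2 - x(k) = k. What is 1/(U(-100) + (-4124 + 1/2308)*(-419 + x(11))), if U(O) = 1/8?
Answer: 4616/8147572073 ≈ 5.6655e-7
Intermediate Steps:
x(k) = 2 - k
U(O) = ⅛
1/(U(-100) + (-4124 + 1/2308)*(-419 + x(11))) = 1/(⅛ + (-4124 + 1/2308)*(-419 + (2 - 1*11))) = 1/(⅛ + (-4124 + 1/2308)*(-419 + (2 - 11))) = 1/(⅛ - 9518191*(-419 - 9)/2308) = 1/(⅛ - 9518191/2308*(-428)) = 1/(⅛ + 1018446437/577) = 1/(8147572073/4616) = 4616/8147572073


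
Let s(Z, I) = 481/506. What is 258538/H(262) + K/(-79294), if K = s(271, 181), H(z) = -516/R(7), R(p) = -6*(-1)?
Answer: -5186629600199/1725278852 ≈ -3006.3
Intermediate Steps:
s(Z, I) = 481/506 (s(Z, I) = 481*(1/506) = 481/506)
R(p) = 6
H(z) = -86 (H(z) = -516/6 = -516*1/6 = -86)
K = 481/506 ≈ 0.95059
258538/H(262) + K/(-79294) = 258538/(-86) + (481/506)/(-79294) = 258538*(-1/86) + (481/506)*(-1/79294) = -129269/43 - 481/40122764 = -5186629600199/1725278852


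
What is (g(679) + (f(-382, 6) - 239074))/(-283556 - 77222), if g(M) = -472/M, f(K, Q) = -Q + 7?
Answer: 162331039/244968262 ≈ 0.66266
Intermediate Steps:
f(K, Q) = 7 - Q
(g(679) + (f(-382, 6) - 239074))/(-283556 - 77222) = (-472/679 + ((7 - 1*6) - 239074))/(-283556 - 77222) = (-472*1/679 + ((7 - 6) - 239074))/(-360778) = (-472/679 + (1 - 239074))*(-1/360778) = (-472/679 - 239073)*(-1/360778) = -162331039/679*(-1/360778) = 162331039/244968262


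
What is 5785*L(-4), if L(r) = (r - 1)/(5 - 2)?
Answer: -28925/3 ≈ -9641.7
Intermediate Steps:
L(r) = -⅓ + r/3 (L(r) = (-1 + r)/3 = (-1 + r)*(⅓) = -⅓ + r/3)
5785*L(-4) = 5785*(-⅓ + (⅓)*(-4)) = 5785*(-⅓ - 4/3) = 5785*(-5/3) = -28925/3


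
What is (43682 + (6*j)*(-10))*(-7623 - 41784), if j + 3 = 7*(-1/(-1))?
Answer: -2146338894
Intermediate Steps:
j = 4 (j = -3 + 7*(-1/(-1)) = -3 + 7*(-1*(-1)) = -3 + 7*1 = -3 + 7 = 4)
(43682 + (6*j)*(-10))*(-7623 - 41784) = (43682 + (6*4)*(-10))*(-7623 - 41784) = (43682 + 24*(-10))*(-49407) = (43682 - 240)*(-49407) = 43442*(-49407) = -2146338894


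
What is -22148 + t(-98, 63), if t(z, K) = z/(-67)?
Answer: -1483818/67 ≈ -22147.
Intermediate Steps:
t(z, K) = -z/67 (t(z, K) = z*(-1/67) = -z/67)
-22148 + t(-98, 63) = -22148 - 1/67*(-98) = -22148 + 98/67 = -1483818/67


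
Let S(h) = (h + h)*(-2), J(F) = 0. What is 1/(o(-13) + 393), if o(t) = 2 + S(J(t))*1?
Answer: 1/395 ≈ 0.0025316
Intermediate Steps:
S(h) = -4*h (S(h) = (2*h)*(-2) = -4*h)
o(t) = 2 (o(t) = 2 - 4*0*1 = 2 + 0*1 = 2 + 0 = 2)
1/(o(-13) + 393) = 1/(2 + 393) = 1/395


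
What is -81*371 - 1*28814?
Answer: -58865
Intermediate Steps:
-81*371 - 1*28814 = -30051 - 28814 = -58865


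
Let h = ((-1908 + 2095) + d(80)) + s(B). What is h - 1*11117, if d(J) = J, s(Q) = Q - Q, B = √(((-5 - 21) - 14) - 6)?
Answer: -10850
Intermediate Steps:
B = I*√46 (B = √((-26 - 14) - 6) = √(-40 - 6) = √(-46) = I*√46 ≈ 6.7823*I)
s(Q) = 0
h = 267 (h = ((-1908 + 2095) + 80) + 0 = (187 + 80) + 0 = 267 + 0 = 267)
h - 1*11117 = 267 - 1*11117 = 267 - 11117 = -10850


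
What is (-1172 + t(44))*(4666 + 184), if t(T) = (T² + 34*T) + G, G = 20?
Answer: 11058000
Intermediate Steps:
t(T) = 20 + T² + 34*T (t(T) = (T² + 34*T) + 20 = 20 + T² + 34*T)
(-1172 + t(44))*(4666 + 184) = (-1172 + (20 + 44² + 34*44))*(4666 + 184) = (-1172 + (20 + 1936 + 1496))*4850 = (-1172 + 3452)*4850 = 2280*4850 = 11058000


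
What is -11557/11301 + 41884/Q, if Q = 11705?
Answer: 338056399/132278205 ≈ 2.5556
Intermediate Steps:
-11557/11301 + 41884/Q = -11557/11301 + 41884/11705 = 338056399/132278205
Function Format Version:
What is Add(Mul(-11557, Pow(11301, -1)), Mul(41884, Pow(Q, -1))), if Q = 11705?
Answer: Rational(338056399, 132278205) ≈ 2.5556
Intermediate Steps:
Add(Mul(-11557, Pow(11301, -1)), Mul(41884, Pow(Q, -1))) = Add(Mul(-11557, Pow(11301, -1)), Mul(41884, Pow(11705, -1))) = Add(Mul(-11557, Rational(1, 11301)), Mul(41884, Rational(1, 11705))) = Add(Rational(-11557, 11301), Rational(41884, 11705)) = Rational(338056399, 132278205)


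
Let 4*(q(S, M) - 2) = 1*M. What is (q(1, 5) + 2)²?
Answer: 441/16 ≈ 27.563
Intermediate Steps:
q(S, M) = 2 + M/4 (q(S, M) = 2 + (1*M)/4 = 2 + M/4)
(q(1, 5) + 2)² = ((2 + (¼)*5) + 2)² = ((2 + 5/4) + 2)² = (13/4 + 2)² = (21/4)² = 441/16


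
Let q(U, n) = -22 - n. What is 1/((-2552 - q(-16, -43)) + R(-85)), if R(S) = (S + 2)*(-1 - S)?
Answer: -1/9545 ≈ -0.00010477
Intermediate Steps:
R(S) = (-1 - S)*(2 + S) (R(S) = (2 + S)*(-1 - S) = (-1 - S)*(2 + S))
1/((-2552 - q(-16, -43)) + R(-85)) = 1/((-2552 - (-22 - 1*(-43))) + (-2 - 1*(-85)**2 - 3*(-85))) = 1/((-2552 - (-22 + 43)) + (-2 - 1*7225 + 255)) = 1/((-2552 - 1*21) + (-2 - 7225 + 255)) = 1/((-2552 - 21) - 6972) = 1/(-2573 - 6972) = 1/(-9545) = -1/9545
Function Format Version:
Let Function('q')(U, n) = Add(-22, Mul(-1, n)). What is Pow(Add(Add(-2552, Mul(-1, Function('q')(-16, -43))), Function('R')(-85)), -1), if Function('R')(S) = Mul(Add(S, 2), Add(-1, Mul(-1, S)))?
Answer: Rational(-1, 9545) ≈ -0.00010477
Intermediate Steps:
Function('R')(S) = Mul(Add(-1, Mul(-1, S)), Add(2, S)) (Function('R')(S) = Mul(Add(2, S), Add(-1, Mul(-1, S))) = Mul(Add(-1, Mul(-1, S)), Add(2, S)))
Pow(Add(Add(-2552, Mul(-1, Function('q')(-16, -43))), Function('R')(-85)), -1) = Pow(Add(Add(-2552, Mul(-1, Add(-22, Mul(-1, -43)))), Add(-2, Mul(-1, Pow(-85, 2)), Mul(-3, -85))), -1) = Pow(Add(Add(-2552, Mul(-1, Add(-22, 43))), Add(-2, Mul(-1, 7225), 255)), -1) = Pow(Add(Add(-2552, Mul(-1, 21)), Add(-2, -7225, 255)), -1) = Pow(Add(Add(-2552, -21), -6972), -1) = Pow(Add(-2573, -6972), -1) = Pow(-9545, -1) = Rational(-1, 9545)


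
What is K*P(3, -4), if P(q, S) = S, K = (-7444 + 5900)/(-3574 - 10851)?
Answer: -6176/14425 ≈ -0.42815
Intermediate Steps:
K = 1544/14425 (K = -1544/(-14425) = -1544*(-1/14425) = 1544/14425 ≈ 0.10704)
K*P(3, -4) = (1544/14425)*(-4) = -6176/14425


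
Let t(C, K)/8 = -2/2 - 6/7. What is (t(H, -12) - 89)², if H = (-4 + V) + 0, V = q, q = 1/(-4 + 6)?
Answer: 528529/49 ≈ 10786.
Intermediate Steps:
q = ½ (q = 1/2 = ½ ≈ 0.50000)
V = ½ ≈ 0.50000
H = -7/2 (H = (-4 + ½) + 0 = -7/2 + 0 = -7/2 ≈ -3.5000)
t(C, K) = -104/7 (t(C, K) = 8*(-2/2 - 6/7) = 8*(-2*½ - 6*⅐) = 8*(-1 - 6/7) = 8*(-13/7) = -104/7)
(t(H, -12) - 89)² = (-104/7 - 89)² = (-727/7)² = 528529/49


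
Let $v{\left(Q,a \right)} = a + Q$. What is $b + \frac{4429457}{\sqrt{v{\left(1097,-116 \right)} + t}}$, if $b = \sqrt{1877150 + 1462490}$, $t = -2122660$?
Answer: $2 \sqrt{834910} - \frac{4429457 i \sqrt{2121679}}{2121679} \approx 1827.5 - 3041.0 i$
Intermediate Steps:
$b = 2 \sqrt{834910}$ ($b = \sqrt{3339640} = 2 \sqrt{834910} \approx 1827.5$)
$v{\left(Q,a \right)} = Q + a$
$b + \frac{4429457}{\sqrt{v{\left(1097,-116 \right)} + t}} = 2 \sqrt{834910} + \frac{4429457}{\sqrt{\left(1097 - 116\right) - 2122660}} = 2 \sqrt{834910} + \frac{4429457}{\sqrt{981 - 2122660}} = 2 \sqrt{834910} + \frac{4429457}{\sqrt{-2121679}} = 2 \sqrt{834910} + \frac{4429457}{i \sqrt{2121679}} = 2 \sqrt{834910} + 4429457 \left(- \frac{i \sqrt{2121679}}{2121679}\right) = 2 \sqrt{834910} - \frac{4429457 i \sqrt{2121679}}{2121679}$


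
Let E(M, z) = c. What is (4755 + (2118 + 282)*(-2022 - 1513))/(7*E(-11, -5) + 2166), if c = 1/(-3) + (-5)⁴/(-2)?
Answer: 50875470/143 ≈ 3.5577e+5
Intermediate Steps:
c = -1877/6 (c = 1*(-⅓) + 625*(-½) = -⅓ - 625/2 = -1877/6 ≈ -312.83)
E(M, z) = -1877/6
(4755 + (2118 + 282)*(-2022 - 1513))/(7*E(-11, -5) + 2166) = (4755 + (2118 + 282)*(-2022 - 1513))/(7*(-1877/6) + 2166) = (4755 + 2400*(-3535))/(-13139/6 + 2166) = (4755 - 8484000)/(-143/6) = -8479245*(-6/143) = 50875470/143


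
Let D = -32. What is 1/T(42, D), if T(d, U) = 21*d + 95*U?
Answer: -1/2158 ≈ -0.00046339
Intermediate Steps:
1/T(42, D) = 1/(21*42 + 95*(-32)) = 1/(882 - 3040) = 1/(-2158) = -1/2158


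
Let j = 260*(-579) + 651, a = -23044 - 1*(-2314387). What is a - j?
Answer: 2441232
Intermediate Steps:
a = 2291343 (a = -23044 + 2314387 = 2291343)
j = -149889 (j = -150540 + 651 = -149889)
a - j = 2291343 - 1*(-149889) = 2291343 + 149889 = 2441232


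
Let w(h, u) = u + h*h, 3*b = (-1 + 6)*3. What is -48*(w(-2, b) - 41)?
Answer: 1536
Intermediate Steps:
b = 5 (b = ((-1 + 6)*3)/3 = (5*3)/3 = (⅓)*15 = 5)
w(h, u) = u + h²
-48*(w(-2, b) - 41) = -48*((5 + (-2)²) - 41) = -48*((5 + 4) - 41) = -48*(9 - 41) = -48*(-32) = 1536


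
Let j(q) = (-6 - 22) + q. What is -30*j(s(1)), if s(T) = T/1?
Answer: 810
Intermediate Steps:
s(T) = T (s(T) = T*1 = T)
j(q) = -28 + q
-30*j(s(1)) = -30*(-28 + 1) = -30*(-27) = 810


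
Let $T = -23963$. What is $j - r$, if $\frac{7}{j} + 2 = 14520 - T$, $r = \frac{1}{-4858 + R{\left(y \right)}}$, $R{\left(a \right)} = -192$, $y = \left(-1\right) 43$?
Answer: $\frac{731}{1924050} \approx 0.00037993$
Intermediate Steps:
$y = -43$
$r = - \frac{1}{5050}$ ($r = \frac{1}{-4858 - 192} = \frac{1}{-5050} = - \frac{1}{5050} \approx -0.00019802$)
$j = \frac{7}{38481}$ ($j = \frac{7}{-2 + \left(14520 - -23963\right)} = \frac{7}{-2 + \left(14520 + 23963\right)} = \frac{7}{-2 + 38483} = \frac{7}{38481} \approx 0.00018191$)
$j - r = \frac{7}{38481} - - \frac{1}{5050} = \frac{7}{38481} + \frac{1}{5050} = \frac{731}{1924050}$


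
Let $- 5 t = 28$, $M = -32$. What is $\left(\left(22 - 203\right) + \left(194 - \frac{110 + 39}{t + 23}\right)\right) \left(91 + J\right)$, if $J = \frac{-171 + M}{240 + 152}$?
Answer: $\frac{325977}{812} \approx 401.45$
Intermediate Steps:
$t = - \frac{28}{5}$ ($t = \left(- \frac{1}{5}\right) 28 = - \frac{28}{5} \approx -5.6$)
$J = - \frac{29}{56}$ ($J = \frac{-171 - 32}{240 + 152} = - \frac{203}{392} = \left(-203\right) \frac{1}{392} = - \frac{29}{56} \approx -0.51786$)
$\left(\left(22 - 203\right) + \left(194 - \frac{110 + 39}{t + 23}\right)\right) \left(91 + J\right) = \left(\left(22 - 203\right) + \left(194 - \frac{110 + 39}{- \frac{28}{5} + 23}\right)\right) \left(91 - \frac{29}{56}\right) = \left(-181 + \left(194 - \frac{149}{\frac{87}{5}}\right)\right) \frac{5067}{56} = \left(-181 + \left(194 - 149 \cdot \frac{5}{87}\right)\right) \frac{5067}{56} = \left(-181 + \left(194 - \frac{745}{87}\right)\right) \frac{5067}{56} = \left(-181 + \frac{16133}{87}\right) \frac{5067}{56} = \frac{386}{87} \cdot \frac{5067}{56} = \frac{325977}{812}$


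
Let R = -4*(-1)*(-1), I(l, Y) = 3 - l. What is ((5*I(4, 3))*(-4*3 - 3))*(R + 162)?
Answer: 11850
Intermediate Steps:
R = -4 (R = 4*(-1) = -4)
((5*I(4, 3))*(-4*3 - 3))*(R + 162) = ((5*(3 - 1*4))*(-4*3 - 3))*(-4 + 162) = ((5*(3 - 4))*(-12 - 3))*158 = ((5*(-1))*(-15))*158 = -5*(-15)*158 = 75*158 = 11850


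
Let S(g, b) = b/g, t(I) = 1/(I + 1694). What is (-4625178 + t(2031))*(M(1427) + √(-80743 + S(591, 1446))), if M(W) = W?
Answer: -24585480545923/3725 - 155059092441*I*√38684693/733825 ≈ -6.6001e+9 - 1.3142e+9*I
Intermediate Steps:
t(I) = 1/(1694 + I)
(-4625178 + t(2031))*(M(1427) + √(-80743 + S(591, 1446))) = (-4625178 + 1/(1694 + 2031))*(1427 + √(-80743 + 1446/591)) = (-4625178 + 1/3725)*(1427 + √(-80743 + 1446*(1/591))) = (-4625178 + 1/3725)*(1427 + √(-80743 + 482/197)) = -17228788049*(1427 + √(-15905889/197))/3725 = -17228788049*(1427 + 9*I*√38684693/197)/3725 = -24585480545923/3725 - 155059092441*I*√38684693/733825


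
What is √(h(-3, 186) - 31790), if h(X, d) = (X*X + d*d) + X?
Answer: 2*√703 ≈ 53.028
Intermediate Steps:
h(X, d) = X + X² + d² (h(X, d) = (X² + d²) + X = X + X² + d²)
√(h(-3, 186) - 31790) = √((-3 + (-3)² + 186²) - 31790) = √((-3 + 9 + 34596) - 31790) = √(34602 - 31790) = √2812 = 2*√703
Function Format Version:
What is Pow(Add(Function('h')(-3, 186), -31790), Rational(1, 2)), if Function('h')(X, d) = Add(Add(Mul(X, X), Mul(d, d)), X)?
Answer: Mul(2, Pow(703, Rational(1, 2))) ≈ 53.028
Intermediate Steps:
Function('h')(X, d) = Add(X, Pow(X, 2), Pow(d, 2)) (Function('h')(X, d) = Add(Add(Pow(X, 2), Pow(d, 2)), X) = Add(X, Pow(X, 2), Pow(d, 2)))
Pow(Add(Function('h')(-3, 186), -31790), Rational(1, 2)) = Pow(Add(Add(-3, Pow(-3, 2), Pow(186, 2)), -31790), Rational(1, 2)) = Pow(Add(Add(-3, 9, 34596), -31790), Rational(1, 2)) = Pow(Add(34602, -31790), Rational(1, 2)) = Pow(2812, Rational(1, 2)) = Mul(2, Pow(703, Rational(1, 2)))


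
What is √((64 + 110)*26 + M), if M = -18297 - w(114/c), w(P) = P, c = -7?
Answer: I*√674079/7 ≈ 117.29*I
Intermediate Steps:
M = -127965/7 (M = -18297 - 114/(-7) = -18297 - 114*(-1)/7 = -18297 - 1*(-114/7) = -18297 + 114/7 = -127965/7 ≈ -18281.)
√((64 + 110)*26 + M) = √((64 + 110)*26 - 127965/7) = √(174*26 - 127965/7) = √(4524 - 127965/7) = √(-96297/7) = I*√674079/7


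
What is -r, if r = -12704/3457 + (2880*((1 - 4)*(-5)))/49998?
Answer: 80972032/28807181 ≈ 2.8108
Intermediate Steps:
r = -80972032/28807181 (r = -12704*1/3457 + (2880*(-3*(-5)))*(1/49998) = -12704/3457 + (2880*15)*(1/49998) = -12704/3457 + 43200*(1/49998) = -12704/3457 + 7200/8333 = -80972032/28807181 ≈ -2.8108)
-r = -1*(-80972032/28807181) = 80972032/28807181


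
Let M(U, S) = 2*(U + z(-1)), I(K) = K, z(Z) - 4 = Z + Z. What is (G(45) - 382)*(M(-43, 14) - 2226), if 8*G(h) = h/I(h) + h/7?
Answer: 6156590/7 ≈ 8.7951e+5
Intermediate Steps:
z(Z) = 4 + 2*Z (z(Z) = 4 + (Z + Z) = 4 + 2*Z)
G(h) = ⅛ + h/56 (G(h) = (h/h + h/7)/8 = (1 + h*(⅐))/8 = (1 + h/7)/8 = ⅛ + h/56)
M(U, S) = 4 + 2*U (M(U, S) = 2*(U + (4 + 2*(-1))) = 2*(U + (4 - 2)) = 2*(U + 2) = 2*(2 + U) = 4 + 2*U)
(G(45) - 382)*(M(-43, 14) - 2226) = ((⅛ + (1/56)*45) - 382)*((4 + 2*(-43)) - 2226) = ((⅛ + 45/56) - 382)*((4 - 86) - 2226) = (13/14 - 382)*(-82 - 2226) = -5335/14*(-2308) = 6156590/7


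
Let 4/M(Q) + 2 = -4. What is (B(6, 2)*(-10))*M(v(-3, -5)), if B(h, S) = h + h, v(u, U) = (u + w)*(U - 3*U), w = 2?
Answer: 80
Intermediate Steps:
v(u, U) = -2*U*(2 + u) (v(u, U) = (u + 2)*(U - 3*U) = (2 + u)*(-2*U) = -2*U*(2 + u))
M(Q) = -2/3 (M(Q) = 4/(-2 - 4) = 4/(-6) = 4*(-1/6) = -2/3)
B(h, S) = 2*h
(B(6, 2)*(-10))*M(v(-3, -5)) = ((2*6)*(-10))*(-2/3) = (12*(-10))*(-2/3) = -120*(-2/3) = 80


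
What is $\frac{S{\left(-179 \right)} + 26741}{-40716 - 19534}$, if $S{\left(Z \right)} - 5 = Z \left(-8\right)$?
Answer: $- \frac{14089}{30125} \approx -0.46768$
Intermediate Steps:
$S{\left(Z \right)} = 5 - 8 Z$ ($S{\left(Z \right)} = 5 + Z \left(-8\right) = 5 - 8 Z$)
$\frac{S{\left(-179 \right)} + 26741}{-40716 - 19534} = \frac{\left(5 - -1432\right) + 26741}{-40716 - 19534} = \frac{\left(5 + 1432\right) + 26741}{-60250} = \left(1437 + 26741\right) \left(- \frac{1}{60250}\right) = 28178 \left(- \frac{1}{60250}\right) = - \frac{14089}{30125}$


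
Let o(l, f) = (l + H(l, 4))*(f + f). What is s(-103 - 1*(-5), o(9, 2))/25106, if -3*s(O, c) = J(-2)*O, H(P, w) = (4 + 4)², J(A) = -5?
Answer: -245/37659 ≈ -0.0065058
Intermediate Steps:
H(P, w) = 64 (H(P, w) = 8² = 64)
o(l, f) = 2*f*(64 + l) (o(l, f) = (l + 64)*(f + f) = (64 + l)*(2*f) = 2*f*(64 + l))
s(O, c) = 5*O/3 (s(O, c) = -(-5)*O/3 = 5*O/3)
s(-103 - 1*(-5), o(9, 2))/25106 = (5*(-103 - 1*(-5))/3)/25106 = (5*(-103 + 5)/3)*(1/25106) = ((5/3)*(-98))*(1/25106) = -490/3*1/25106 = -245/37659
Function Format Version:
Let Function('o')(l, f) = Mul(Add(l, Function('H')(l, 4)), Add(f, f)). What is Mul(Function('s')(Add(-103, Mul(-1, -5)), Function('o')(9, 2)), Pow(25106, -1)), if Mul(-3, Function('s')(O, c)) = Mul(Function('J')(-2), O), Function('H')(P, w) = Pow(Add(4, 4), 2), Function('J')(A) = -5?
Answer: Rational(-245, 37659) ≈ -0.0065058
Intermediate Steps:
Function('H')(P, w) = 64 (Function('H')(P, w) = Pow(8, 2) = 64)
Function('o')(l, f) = Mul(2, f, Add(64, l)) (Function('o')(l, f) = Mul(Add(l, 64), Add(f, f)) = Mul(Add(64, l), Mul(2, f)) = Mul(2, f, Add(64, l)))
Function('s')(O, c) = Mul(Rational(5, 3), O) (Function('s')(O, c) = Mul(Rational(-1, 3), Mul(-5, O)) = Mul(Rational(5, 3), O))
Mul(Function('s')(Add(-103, Mul(-1, -5)), Function('o')(9, 2)), Pow(25106, -1)) = Mul(Mul(Rational(5, 3), Add(-103, Mul(-1, -5))), Pow(25106, -1)) = Mul(Mul(Rational(5, 3), Add(-103, 5)), Rational(1, 25106)) = Mul(Mul(Rational(5, 3), -98), Rational(1, 25106)) = Mul(Rational(-490, 3), Rational(1, 25106)) = Rational(-245, 37659)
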